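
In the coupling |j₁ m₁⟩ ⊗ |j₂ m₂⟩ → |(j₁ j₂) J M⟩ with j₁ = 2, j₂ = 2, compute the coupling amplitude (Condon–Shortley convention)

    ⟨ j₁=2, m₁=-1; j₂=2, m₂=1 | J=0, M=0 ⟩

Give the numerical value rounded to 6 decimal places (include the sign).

−√(1/5) = -0.447214

j₁+j₂−J=4  J+j₁−j₂=0  J−j₁+j₂=0  j₁+j₂+J+1=5
(j₁±m₁, j₂±m₂, J±M) = (1,3,3,1,0,0)
P² = 36/5
sum k=3..3:
  [3] −1/6 = -1/6
S = -1/6
C² = P²·S² = 1/5 ; C = -0.447214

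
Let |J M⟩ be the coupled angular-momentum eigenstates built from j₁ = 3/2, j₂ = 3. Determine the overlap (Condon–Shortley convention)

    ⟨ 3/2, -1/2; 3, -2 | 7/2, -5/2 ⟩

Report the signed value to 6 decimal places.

+√(1/7) ≈ +0.377964

j₁+j₂−J=1  J+j₁−j₂=2  J−j₁+j₂=5  j₁+j₂+J+1=9
(j₁±m₁, j₂±m₂, J±M) = (1,2,1,5,1,6)
P² = 6400/7
sum k=0..1:
  [0] +1/48 = 1/48
  [1] −1/120 = -1/120
S = 1/80
C² = P²·S² = 1/7 ; C = +0.377964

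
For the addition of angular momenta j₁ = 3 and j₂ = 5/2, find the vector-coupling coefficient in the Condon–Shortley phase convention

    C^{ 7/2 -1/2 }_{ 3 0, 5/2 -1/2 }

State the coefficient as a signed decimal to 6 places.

√[8·2!4!3!/10! · 3!3!2!3!3!4!] = √(6912/175)
  +(−1)^0/∏(0,2,3,2,1,1)! = 1/24  (running 1/24)
  +(−1)^1/∏(1,1,2,1,2,2)! = -1/8  (running -1/12)
  +(−1)^2/∏(2,0,1,0,3,3)! = 1/72  (running -5/72)
⟨..|..⟩ = √(6912/175)·(-5/72) = -0.436436

−√(4/21) ≈ -0.436436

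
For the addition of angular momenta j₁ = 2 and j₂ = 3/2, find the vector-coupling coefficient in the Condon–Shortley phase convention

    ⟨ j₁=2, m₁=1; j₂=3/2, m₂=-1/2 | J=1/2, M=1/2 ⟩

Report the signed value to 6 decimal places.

−√(3/10) ≈ -0.547723

√[2·3!1!0!/5! · 3!1!1!2!1!0!] = √(6/5)
  +(−1)^1/∏(1,2,0,0,1,0)! = -1/2  (running -1/2)
⟨..|..⟩ = √(6/5)·(-1/2) = -0.547723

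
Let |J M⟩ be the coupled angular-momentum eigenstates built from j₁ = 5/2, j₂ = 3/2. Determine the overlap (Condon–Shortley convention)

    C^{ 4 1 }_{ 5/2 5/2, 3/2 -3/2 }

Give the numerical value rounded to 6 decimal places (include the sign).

√[9·0!5!3!/9! · 5!0!0!3!5!3!] = √(64800/7)
  +(−1)^0/∏(0,0,0,0,5,3)! = 1/720  (running 1/720)
⟨..|..⟩ = √(64800/7)·(1/720) = +0.133631

+√(1/56) = +0.133631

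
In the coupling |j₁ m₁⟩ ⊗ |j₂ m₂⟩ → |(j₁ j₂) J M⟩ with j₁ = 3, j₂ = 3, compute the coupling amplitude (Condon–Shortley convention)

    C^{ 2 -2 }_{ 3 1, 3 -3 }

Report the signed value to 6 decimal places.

triangle: 4!×2!×2!/9! = 96/362880
(j±m)!: 4!×2!×0!×6!×0!×4! = 829440
prefactor² = (2J+1)×Δ×N² = 7680/7
  k=0: +1/(0!×4!×2!×0!×0!×2!) = 1/96
Σ = 1/96  ⇒  CG² = 7680/7×1/96² = 5/42
CG = +√(5/42) = +0.345033

+√(5/42) ≈ +0.345033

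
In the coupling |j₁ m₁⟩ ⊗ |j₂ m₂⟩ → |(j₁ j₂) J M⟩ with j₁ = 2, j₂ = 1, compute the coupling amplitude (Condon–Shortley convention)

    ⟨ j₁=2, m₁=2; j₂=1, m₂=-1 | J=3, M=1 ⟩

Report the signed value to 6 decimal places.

j₁+j₂−J=0  J+j₁−j₂=4  J−j₁+j₂=2  j₁+j₂+J+1=7
(j₁±m₁, j₂±m₂, J±M) = (4,0,0,2,4,2)
P² = 768/5
sum k=0..0:
  [0] +1/48 = 1/48
S = 1/48
C² = P²·S² = 1/15 ; C = +0.258199

+0.258199  (= +√(1/15))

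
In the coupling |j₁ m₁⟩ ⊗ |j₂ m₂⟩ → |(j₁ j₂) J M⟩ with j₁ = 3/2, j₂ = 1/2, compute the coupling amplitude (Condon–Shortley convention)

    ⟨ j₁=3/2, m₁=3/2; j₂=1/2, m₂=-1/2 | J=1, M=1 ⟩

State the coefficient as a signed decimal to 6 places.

√[3·1!2!0!/4! · 3!0!0!1!2!0!] = √(3)
  +(−1)^0/∏(0,1,0,0,2,0)! = 1/2  (running 1/2)
⟨..|..⟩ = √(3)·(1/2) = +0.866025

+√(3/4) ≈ +0.866025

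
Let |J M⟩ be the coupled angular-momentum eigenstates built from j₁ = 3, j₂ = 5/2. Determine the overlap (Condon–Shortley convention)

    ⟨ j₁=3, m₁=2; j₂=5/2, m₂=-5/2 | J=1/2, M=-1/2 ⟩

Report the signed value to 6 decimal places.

√[2·5!1!0!/7! · 5!1!0!5!0!1!] = √(4800/7)
  +(−1)^0/∏(0,5,1,0,0,0)! = 1/120  (running 1/120)
⟨..|..⟩ = √(4800/7)·(1/120) = +0.218218

+0.218218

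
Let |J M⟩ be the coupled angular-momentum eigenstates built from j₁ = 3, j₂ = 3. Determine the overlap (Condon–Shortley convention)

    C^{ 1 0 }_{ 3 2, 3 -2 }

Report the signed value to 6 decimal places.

-0.377964  (= −√(1/7))

√[3·5!1!1!/8! · 5!1!1!5!1!1!] = √(900/7)
  +(−1)^0/∏(0,5,1,1,0,0)! = 1/120  (running 1/120)
  +(−1)^1/∏(1,4,0,0,1,1)! = -1/24  (running -1/30)
⟨..|..⟩ = √(900/7)·(-1/30) = -0.377964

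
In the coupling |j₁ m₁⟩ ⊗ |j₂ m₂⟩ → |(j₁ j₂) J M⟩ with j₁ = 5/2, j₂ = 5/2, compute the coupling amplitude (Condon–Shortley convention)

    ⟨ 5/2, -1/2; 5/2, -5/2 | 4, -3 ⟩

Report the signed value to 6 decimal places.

√[9·1!4!4!/10! · 2!3!0!5!1!7!] = √(10368)
  +(−1)^0/∏(0,1,3,0,1,4)! = 1/144  (running 1/144)
⟨..|..⟩ = √(10368)·(1/144) = +0.707107

+√(1/2) ≈ +0.707107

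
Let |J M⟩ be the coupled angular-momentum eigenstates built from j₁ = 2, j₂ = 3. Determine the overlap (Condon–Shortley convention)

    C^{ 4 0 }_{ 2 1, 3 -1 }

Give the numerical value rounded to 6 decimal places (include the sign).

triangle: 1!·3!·5!/10! = 720/3628800
(j±m)!: 3!·1!·2!·4!·4!·4! = 165888
prefactor² = (2J+1)·Δ·N² = 10368/35
  k=0: +1/(0!·1!·1!·2!·2!·3!) = 1/24
  k=1: −1/(1!·0!·0!·1!·3!·4!) = -1/144
Σ = 5/144  ⇒  CG² = 10368/35·5/144² = 5/14
CG = +√(5/14) = +0.597614

+√(5/14) ≈ +0.597614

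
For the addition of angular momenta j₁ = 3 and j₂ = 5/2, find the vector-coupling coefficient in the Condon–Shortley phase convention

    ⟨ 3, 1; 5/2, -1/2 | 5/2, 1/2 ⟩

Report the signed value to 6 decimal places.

-0.478091

√[6·3!3!2!/9! · 4!2!2!3!3!2!] = √(288/35)
  +(−1)^0/∏(0,3,2,2,1,0)! = 1/24  (running 1/24)
  +(−1)^1/∏(1,2,1,1,2,1)! = -1/4  (running -5/24)
  +(−1)^2/∏(2,1,0,0,3,2)! = 1/24  (running -1/6)
⟨..|..⟩ = √(288/35)·(-1/6) = -0.478091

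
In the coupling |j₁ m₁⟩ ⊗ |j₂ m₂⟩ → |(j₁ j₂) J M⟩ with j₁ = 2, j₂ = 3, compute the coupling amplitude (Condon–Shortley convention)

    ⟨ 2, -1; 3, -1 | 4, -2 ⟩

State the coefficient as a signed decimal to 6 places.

triangle: 1!×3!×5!/10! = 720/3628800
(j±m)!: 1!×3!×2!×4!×2!×6! = 414720
prefactor² = (2J+1)×Δ×N² = 5184/7
  k=0: +1/(0!×1!×3!×2!×0!×3!) = 1/72
  k=1: −1/(1!×0!×2!×1!×1!×4!) = -1/48
Σ = -1/144  ⇒  CG² = 5184/7×(-1/144)² = 1/28
CG = −√(1/28) = -0.188982

−√(1/28) = -0.188982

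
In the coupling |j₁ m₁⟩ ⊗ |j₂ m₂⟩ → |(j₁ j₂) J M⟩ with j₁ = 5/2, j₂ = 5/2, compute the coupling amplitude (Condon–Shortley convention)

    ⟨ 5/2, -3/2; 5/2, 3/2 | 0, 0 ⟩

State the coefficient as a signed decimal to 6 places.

+0.408248  (= +√(1/6))

j₁+j₂−J=5  J+j₁−j₂=0  J−j₁+j₂=0  j₁+j₂+J+1=6
(j₁±m₁, j₂±m₂, J±M) = (1,4,4,1,0,0)
P² = 96
sum k=4..4:
  [4] +1/24 = 1/24
S = 1/24
C² = P²·S² = 1/6 ; C = +0.408248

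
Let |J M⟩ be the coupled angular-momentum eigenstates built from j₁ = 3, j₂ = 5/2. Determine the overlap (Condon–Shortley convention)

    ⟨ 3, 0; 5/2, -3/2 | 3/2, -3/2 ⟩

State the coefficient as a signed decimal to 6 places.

−√(6/35) = -0.414039

triangle: 4!×2!×1!/8! = 48/40320
(j±m)!: 3!×3!×1!×4!×0!×3! = 5184
prefactor² = (2J+1)×Δ×N² = 864/35
  k=1: −1/(1!×3!×2!×0!×0!×1!) = -1/12
Σ = -1/12  ⇒  CG² = 864/35×(-1/12)² = 6/35
CG = −√(6/35) = -0.414039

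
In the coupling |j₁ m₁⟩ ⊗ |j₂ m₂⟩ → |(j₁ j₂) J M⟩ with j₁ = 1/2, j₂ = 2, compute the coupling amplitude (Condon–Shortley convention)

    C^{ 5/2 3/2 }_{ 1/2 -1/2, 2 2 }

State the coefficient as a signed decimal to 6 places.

+√(1/5) ≈ +0.447214

j₁+j₂−J=0  J+j₁−j₂=1  J−j₁+j₂=4  j₁+j₂+J+1=6
(j₁±m₁, j₂±m₂, J±M) = (0,1,4,0,4,1)
P² = 576/5
sum k=0..0:
  [0] +1/24 = 1/24
S = 1/24
C² = P²·S² = 1/5 ; C = +0.447214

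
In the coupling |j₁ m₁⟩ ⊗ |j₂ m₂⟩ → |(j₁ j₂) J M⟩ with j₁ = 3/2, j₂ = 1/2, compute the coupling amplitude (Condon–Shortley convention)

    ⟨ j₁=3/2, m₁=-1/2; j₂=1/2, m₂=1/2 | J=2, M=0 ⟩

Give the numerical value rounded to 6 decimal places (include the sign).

+0.707107  (= +√(1/2))

triangle: 0!×3!×1!/5! = 6/120
(j±m)!: 1!×2!×1!×0!×2!×2! = 8
prefactor² = (2J+1)×Δ×N² = 2
  k=0: +1/(0!×0!×2!×1!×1!×0!) = 1/2
Σ = 1/2  ⇒  CG² = 2×1/2² = 1/2
CG = +√(1/2) = +0.707107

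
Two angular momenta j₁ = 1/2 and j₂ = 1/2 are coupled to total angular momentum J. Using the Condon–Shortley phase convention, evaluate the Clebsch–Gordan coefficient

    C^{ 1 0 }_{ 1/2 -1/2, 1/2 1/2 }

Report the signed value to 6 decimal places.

+0.707107

j₁+j₂−J=0  J+j₁−j₂=1  J−j₁+j₂=1  j₁+j₂+J+1=3
(j₁±m₁, j₂±m₂, J±M) = (0,1,1,0,1,1)
P² = 1/2
sum k=0..0:
  [0] +1/1 = 1
S = 1
C² = P²·S² = 1/2 ; C = +0.707107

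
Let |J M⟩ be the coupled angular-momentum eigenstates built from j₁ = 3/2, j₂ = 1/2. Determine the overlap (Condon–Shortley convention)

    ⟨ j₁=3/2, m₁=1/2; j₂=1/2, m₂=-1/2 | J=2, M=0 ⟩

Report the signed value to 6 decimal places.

triangle: 0!·3!·1!/5! = 6/120
(j±m)!: 2!·1!·0!·1!·2!·2! = 8
prefactor² = (2J+1)·Δ·N² = 2
  k=0: +1/(0!·0!·1!·0!·2!·1!) = 1/2
Σ = 1/2  ⇒  CG² = 2·1/2² = 1/2
CG = +√(1/2) = +0.707107

+0.707107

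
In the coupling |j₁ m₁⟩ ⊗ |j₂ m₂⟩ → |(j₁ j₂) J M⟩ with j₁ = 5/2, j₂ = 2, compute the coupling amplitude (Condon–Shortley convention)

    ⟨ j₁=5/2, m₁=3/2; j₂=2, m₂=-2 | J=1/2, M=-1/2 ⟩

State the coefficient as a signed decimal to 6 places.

+0.258199

√[2·4!1!0!/6! · 4!1!0!4!0!1!] = √(192/5)
  +(−1)^0/∏(0,4,1,0,0,0)! = 1/24  (running 1/24)
⟨..|..⟩ = √(192/5)·(1/24) = +0.258199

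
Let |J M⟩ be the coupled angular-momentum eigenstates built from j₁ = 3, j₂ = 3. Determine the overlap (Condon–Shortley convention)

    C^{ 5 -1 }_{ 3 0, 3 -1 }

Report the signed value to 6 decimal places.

triangle: 1!*5!*5!/12! = 14400/479001600
(j±m)!: 3!*3!*2!*4!*4!*6! = 29859840
prefactor² = (2J+1)*Δ*N² = 69120/7
  k=0: +1/(0!*1!*3!*2!*2!*3!) = 1/144
  k=1: −1/(1!*0!*2!*1!*3!*4!) = -1/288
Σ = 1/288  ⇒  CG² = 69120/7*1/288² = 5/42
CG = +√(5/42) = +0.345033

+√(5/42) ≈ +0.345033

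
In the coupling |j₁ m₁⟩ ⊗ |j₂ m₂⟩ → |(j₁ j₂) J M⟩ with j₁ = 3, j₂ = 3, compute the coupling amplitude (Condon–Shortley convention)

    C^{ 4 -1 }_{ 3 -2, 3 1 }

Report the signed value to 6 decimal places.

triangle: 2!×4!×4!/11! = 1152/39916800
(j±m)!: 1!×5!×4!×2!×3!×5! = 4147200
prefactor² = (2J+1)×Δ×N² = 82944/77
  k=1: −1/(1!×1!×4!×3!×0!×1!) = -1/144
  k=2: +1/(2!×0!×3!×2!×1!×2!) = 1/48
Σ = 1/72  ⇒  CG² = 82944/77×1/72² = 16/77
CG = +√(16/77) = +0.455842

+√(16/77) ≈ +0.455842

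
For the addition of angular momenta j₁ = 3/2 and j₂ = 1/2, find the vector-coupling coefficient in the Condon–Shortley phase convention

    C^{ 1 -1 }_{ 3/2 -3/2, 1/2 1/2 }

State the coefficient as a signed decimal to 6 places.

triangle: 1!×2!×0!/4! = 2/24
(j±m)!: 0!×3!×1!×0!×0!×2! = 12
prefactor² = (2J+1)×Δ×N² = 3
  k=1: −1/(1!×0!×2!×0!×0!×0!) = -1/2
Σ = -1/2  ⇒  CG² = 3×(-1/2)² = 3/4
CG = −√(3/4) = -0.866025

-0.866025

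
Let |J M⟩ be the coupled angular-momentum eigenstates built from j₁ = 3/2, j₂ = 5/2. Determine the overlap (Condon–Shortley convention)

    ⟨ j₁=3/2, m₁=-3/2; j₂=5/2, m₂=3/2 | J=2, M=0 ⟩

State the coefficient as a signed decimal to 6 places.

triangle: 2!×1!×3!/7! = 12/5040
(j±m)!: 0!×3!×4!×1!×2!×2! = 576
prefactor² = (2J+1)×Δ×N² = 48/7
  k=2: +1/(2!×0!×1!×2!×0!×1!) = 1/4
Σ = 1/4  ⇒  CG² = 48/7×1/4² = 3/7
CG = +√(3/7) = +0.654654

+√(3/7) ≈ +0.654654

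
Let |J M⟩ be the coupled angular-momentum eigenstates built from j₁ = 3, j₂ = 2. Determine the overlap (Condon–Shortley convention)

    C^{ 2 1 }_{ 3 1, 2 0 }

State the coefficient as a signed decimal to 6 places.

−√(1/7) ≈ -0.377964

√[5·3!3!1!/8! · 4!2!2!2!3!1!] = √(36/7)
  +(−1)^1/∏(1,2,1,1,2,0)! = -1/4  (running -1/4)
  +(−1)^2/∏(2,1,0,0,3,1)! = 1/12  (running -1/6)
⟨..|..⟩ = √(36/7)·(-1/6) = -0.377964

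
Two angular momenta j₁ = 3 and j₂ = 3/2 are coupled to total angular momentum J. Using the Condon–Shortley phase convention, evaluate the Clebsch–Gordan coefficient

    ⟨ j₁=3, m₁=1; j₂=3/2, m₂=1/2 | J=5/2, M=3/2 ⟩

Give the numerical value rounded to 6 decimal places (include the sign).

√[6·2!4!1!/8! · 4!2!2!1!4!1!] = √(576/35)
  +(−1)^1/∏(1,1,1,1,3,0)! = -1/6  (running -1/6)
  +(−1)^2/∏(2,0,0,0,4,1)! = 1/48  (running -7/48)
⟨..|..⟩ = √(576/35)·(-7/48) = -0.591608

−√(7/20) ≈ -0.591608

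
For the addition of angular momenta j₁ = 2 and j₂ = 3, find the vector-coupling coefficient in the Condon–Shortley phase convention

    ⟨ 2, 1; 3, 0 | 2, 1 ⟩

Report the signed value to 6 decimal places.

j₁+j₂−J=3  J+j₁−j₂=1  J−j₁+j₂=3  j₁+j₂+J+1=8
(j₁±m₁, j₂±m₂, J±M) = (3,1,3,3,3,1)
P² = 81/14
sum k=0..1:
  [0] +1/36 = 1/36
  [1] −1/4 = -1/4
S = -2/9
C² = P²·S² = 2/7 ; C = -0.534522

-0.534522  (= −√(2/7))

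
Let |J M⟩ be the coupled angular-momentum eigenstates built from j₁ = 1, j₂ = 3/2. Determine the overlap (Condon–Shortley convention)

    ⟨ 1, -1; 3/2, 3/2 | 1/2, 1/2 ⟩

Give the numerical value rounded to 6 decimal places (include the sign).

j₁+j₂−J=2  J+j₁−j₂=0  J−j₁+j₂=1  j₁+j₂+J+1=4
(j₁±m₁, j₂±m₂, J±M) = (0,2,3,0,1,0)
P² = 2
sum k=2..2:
  [2] +1/2 = 1/2
S = 1/2
C² = P²·S² = 1/2 ; C = +0.707107

+0.707107  (= +√(1/2))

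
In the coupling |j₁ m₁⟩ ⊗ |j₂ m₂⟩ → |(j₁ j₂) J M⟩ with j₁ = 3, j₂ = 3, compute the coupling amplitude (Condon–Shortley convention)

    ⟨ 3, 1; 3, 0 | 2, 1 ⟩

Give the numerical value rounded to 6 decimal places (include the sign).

j₁+j₂−J=4  J+j₁−j₂=2  J−j₁+j₂=2  j₁+j₂+J+1=9
(j₁±m₁, j₂±m₂, J±M) = (4,2,3,3,3,1)
P² = 96/7
sum k=1..2:
  [1] −1/12 = -1/12
  [2] +1/8 = 1/8
S = 1/24
C² = P²·S² = 1/42 ; C = +0.154303

+0.154303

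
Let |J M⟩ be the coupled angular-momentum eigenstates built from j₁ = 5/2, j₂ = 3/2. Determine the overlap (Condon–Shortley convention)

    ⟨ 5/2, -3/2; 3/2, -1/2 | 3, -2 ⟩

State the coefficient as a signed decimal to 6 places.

−√(1/12) = -0.288675

j₁+j₂−J=1  J+j₁−j₂=4  J−j₁+j₂=2  j₁+j₂+J+1=8
(j₁±m₁, j₂±m₂, J±M) = (1,4,1,2,1,5)
P² = 48
sum k=0..1:
  [0] +1/24 = 1/24
  [1] −1/12 = -1/12
S = -1/24
C² = P²·S² = 1/12 ; C = -0.288675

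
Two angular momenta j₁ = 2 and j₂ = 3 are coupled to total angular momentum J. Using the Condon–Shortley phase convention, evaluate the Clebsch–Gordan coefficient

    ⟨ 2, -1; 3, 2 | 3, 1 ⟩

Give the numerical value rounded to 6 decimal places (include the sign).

+√(1/4) = +0.500000

√[7·2!2!4!/9! · 1!3!5!1!4!2!] = √(64)
  +(−1)^1/∏(1,1,2,4,0,0)! = -1/48  (running -1/48)
  +(−1)^2/∏(2,0,1,3,1,1)! = 1/12  (running 1/16)
⟨..|..⟩ = √(64)·(1/16) = +0.500000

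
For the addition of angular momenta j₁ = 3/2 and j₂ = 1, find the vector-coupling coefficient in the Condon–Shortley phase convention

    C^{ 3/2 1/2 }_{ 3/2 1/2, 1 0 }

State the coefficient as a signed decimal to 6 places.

√[4·1!2!1!/5! · 2!1!1!1!2!1!] = √(4/15)
  +(−1)^0/∏(0,1,1,1,1,0)! = 1  (running 1)
  +(−1)^1/∏(1,0,0,0,2,1)! = -1/2  (running 1/2)
⟨..|..⟩ = √(4/15)·(1/2) = +0.258199

+0.258199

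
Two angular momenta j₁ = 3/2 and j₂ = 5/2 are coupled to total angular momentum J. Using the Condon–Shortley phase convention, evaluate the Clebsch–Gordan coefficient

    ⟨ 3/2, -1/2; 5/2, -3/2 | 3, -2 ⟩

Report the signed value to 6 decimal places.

√[7·1!2!4!/8! · 1!2!1!4!1!5!] = √(48)
  +(−1)^0/∏(0,1,2,1,0,3)! = 1/12  (running 1/12)
  +(−1)^1/∏(1,0,1,0,1,4)! = -1/24  (running 1/24)
⟨..|..⟩ = √(48)·(1/24) = +0.288675

+√(1/12) ≈ +0.288675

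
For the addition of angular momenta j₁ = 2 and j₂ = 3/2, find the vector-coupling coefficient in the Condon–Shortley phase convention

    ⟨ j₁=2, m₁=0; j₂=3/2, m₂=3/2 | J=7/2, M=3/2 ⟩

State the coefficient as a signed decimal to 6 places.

+√(2/7) = +0.534522

triangle: 0!×4!×3!/8! = 144/40320
(j±m)!: 2!×2!×3!×0!×5!×2! = 5760
prefactor² = (2J+1)×Δ×N² = 1152/7
  k=0: +1/(0!×0!×2!×3!×2!×0!) = 1/24
Σ = 1/24  ⇒  CG² = 1152/7×1/24² = 2/7
CG = +√(2/7) = +0.534522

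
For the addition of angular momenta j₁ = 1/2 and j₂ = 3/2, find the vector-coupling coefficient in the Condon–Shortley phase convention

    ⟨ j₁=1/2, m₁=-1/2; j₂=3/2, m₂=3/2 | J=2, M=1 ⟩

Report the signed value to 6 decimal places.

√[5·0!1!3!/5! · 0!1!3!0!3!1!] = √(9)
  +(−1)^0/∏(0,0,1,3,0,0)! = 1/6  (running 1/6)
⟨..|..⟩ = √(9)·(1/6) = +0.500000

+√(1/4) = +0.500000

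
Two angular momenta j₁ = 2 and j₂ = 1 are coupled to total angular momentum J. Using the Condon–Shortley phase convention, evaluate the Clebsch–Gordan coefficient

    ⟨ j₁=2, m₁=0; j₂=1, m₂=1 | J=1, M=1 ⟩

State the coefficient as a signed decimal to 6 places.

j₁+j₂−J=2  J+j₁−j₂=2  J−j₁+j₂=0  j₁+j₂+J+1=5
(j₁±m₁, j₂±m₂, J±M) = (2,2,2,0,2,0)
P² = 8/5
sum k=2..2:
  [2] +1/4 = 1/4
S = 1/4
C² = P²·S² = 1/10 ; C = +0.316228

+0.316228  (= +√(1/10))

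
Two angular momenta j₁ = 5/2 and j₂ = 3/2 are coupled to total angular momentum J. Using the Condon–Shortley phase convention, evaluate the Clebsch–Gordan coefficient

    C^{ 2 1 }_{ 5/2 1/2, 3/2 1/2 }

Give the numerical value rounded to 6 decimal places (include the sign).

triangle: 2!·3!·1!/7! = 12/5040
(j±m)!: 3!·2!·2!·1!·3!·1! = 144
prefactor² = (2J+1)·Δ·N² = 12/7
  k=1: −1/(1!·1!·1!·1!·2!·0!) = -1/2
  k=2: +1/(2!·0!·0!·0!·3!·1!) = 1/12
Σ = -5/12  ⇒  CG² = 12/7·(-5/12)² = 25/84
CG = −√(25/84) = -0.545545

-0.545545  (= −√(25/84))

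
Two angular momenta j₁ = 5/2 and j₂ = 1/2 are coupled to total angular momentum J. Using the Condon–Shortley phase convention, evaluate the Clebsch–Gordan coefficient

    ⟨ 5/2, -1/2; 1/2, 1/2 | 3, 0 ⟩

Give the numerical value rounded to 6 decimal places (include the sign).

+√(1/2) = +0.707107

j₁+j₂−J=0  J+j₁−j₂=5  J−j₁+j₂=1  j₁+j₂+J+1=7
(j₁±m₁, j₂±m₂, J±M) = (2,3,1,0,3,3)
P² = 72
sum k=0..0:
  [0] +1/12 = 1/12
S = 1/12
C² = P²·S² = 1/2 ; C = +0.707107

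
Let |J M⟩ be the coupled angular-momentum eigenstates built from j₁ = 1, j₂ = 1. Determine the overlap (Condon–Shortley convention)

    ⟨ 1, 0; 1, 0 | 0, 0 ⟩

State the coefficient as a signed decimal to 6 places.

√[1·2!0!0!/3! · 1!1!1!1!0!0!] = √(1/3)
  +(−1)^1/∏(1,1,0,0,0,0)! = -1  (running -1)
⟨..|..⟩ = √(1/3)·(-1) = -0.577350

−√(1/3) ≈ -0.577350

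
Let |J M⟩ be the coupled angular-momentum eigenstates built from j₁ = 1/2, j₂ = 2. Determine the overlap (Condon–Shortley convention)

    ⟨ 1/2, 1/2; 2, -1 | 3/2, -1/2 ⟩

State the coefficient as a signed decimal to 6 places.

+√(3/5) = +0.774597

j₁+j₂−J=1  J+j₁−j₂=0  J−j₁+j₂=3  j₁+j₂+J+1=5
(j₁±m₁, j₂±m₂, J±M) = (1,0,1,3,1,2)
P² = 12/5
sum k=0..0:
  [0] +1/2 = 1/2
S = 1/2
C² = P²·S² = 3/5 ; C = +0.774597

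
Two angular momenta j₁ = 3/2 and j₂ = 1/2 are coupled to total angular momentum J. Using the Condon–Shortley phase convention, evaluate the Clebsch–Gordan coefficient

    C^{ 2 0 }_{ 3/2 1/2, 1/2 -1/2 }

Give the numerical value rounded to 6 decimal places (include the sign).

j₁+j₂−J=0  J+j₁−j₂=3  J−j₁+j₂=1  j₁+j₂+J+1=5
(j₁±m₁, j₂±m₂, J±M) = (2,1,0,1,2,2)
P² = 2
sum k=0..0:
  [0] +1/2 = 1/2
S = 1/2
C² = P²·S² = 1/2 ; C = +0.707107

+0.707107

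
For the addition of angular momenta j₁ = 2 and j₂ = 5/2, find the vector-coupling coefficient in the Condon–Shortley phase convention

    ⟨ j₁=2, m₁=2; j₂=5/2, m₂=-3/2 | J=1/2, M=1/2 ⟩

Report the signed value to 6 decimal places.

+0.258199

j₁+j₂−J=4  J+j₁−j₂=0  J−j₁+j₂=1  j₁+j₂+J+1=6
(j₁±m₁, j₂±m₂, J±M) = (4,0,1,4,1,0)
P² = 192/5
sum k=0..0:
  [0] +1/24 = 1/24
S = 1/24
C² = P²·S² = 1/15 ; C = +0.258199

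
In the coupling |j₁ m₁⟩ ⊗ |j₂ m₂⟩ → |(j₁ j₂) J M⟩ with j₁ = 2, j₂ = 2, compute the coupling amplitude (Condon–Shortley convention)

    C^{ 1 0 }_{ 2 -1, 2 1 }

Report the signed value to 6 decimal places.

+0.316228

√[3·3!1!1!/6! · 1!3!3!1!1!1!] = √(9/10)
  +(−1)^2/∏(2,1,1,1,0,0)! = 1/2  (running 1/2)
  +(−1)^3/∏(3,0,0,0,1,1)! = -1/6  (running 1/3)
⟨..|..⟩ = √(9/10)·(1/3) = +0.316228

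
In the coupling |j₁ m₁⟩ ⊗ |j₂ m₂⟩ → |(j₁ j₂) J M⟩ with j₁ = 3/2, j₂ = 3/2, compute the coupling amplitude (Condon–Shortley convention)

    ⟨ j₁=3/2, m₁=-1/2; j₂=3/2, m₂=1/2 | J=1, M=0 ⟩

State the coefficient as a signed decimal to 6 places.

-0.223607  (= −√(1/20))

√[3·2!1!1!/5! · 1!2!2!1!1!1!] = √(1/5)
  +(−1)^1/∏(1,1,1,1,0,0)! = -1  (running -1)
  +(−1)^2/∏(2,0,0,0,1,1)! = 1/2  (running -1/2)
⟨..|..⟩ = √(1/5)·(-1/2) = -0.223607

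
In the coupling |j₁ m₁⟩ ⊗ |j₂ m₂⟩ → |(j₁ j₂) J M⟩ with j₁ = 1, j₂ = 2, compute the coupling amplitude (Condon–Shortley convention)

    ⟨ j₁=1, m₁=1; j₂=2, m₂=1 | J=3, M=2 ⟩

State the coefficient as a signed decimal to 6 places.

j₁+j₂−J=0  J+j₁−j₂=2  J−j₁+j₂=4  j₁+j₂+J+1=7
(j₁±m₁, j₂±m₂, J±M) = (2,0,3,1,5,1)
P² = 96
sum k=0..0:
  [0] +1/12 = 1/12
S = 1/12
C² = P²·S² = 2/3 ; C = +0.816497

+0.816497  (= +√(2/3))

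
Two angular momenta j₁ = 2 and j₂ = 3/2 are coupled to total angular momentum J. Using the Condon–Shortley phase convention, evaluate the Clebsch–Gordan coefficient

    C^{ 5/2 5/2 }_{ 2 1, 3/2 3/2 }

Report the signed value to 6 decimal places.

√[6·1!3!2!/7! · 3!1!3!0!5!0!] = √(432/7)
  +(−1)^1/∏(1,0,0,2,3,0)! = -1/12  (running -1/12)
⟨..|..⟩ = √(432/7)·(-1/12) = -0.654654

−√(3/7) = -0.654654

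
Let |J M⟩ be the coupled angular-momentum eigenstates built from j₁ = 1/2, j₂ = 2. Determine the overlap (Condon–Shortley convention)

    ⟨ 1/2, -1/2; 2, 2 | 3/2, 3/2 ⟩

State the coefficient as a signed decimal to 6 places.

-0.894427  (= −√(4/5))

j₁+j₂−J=1  J+j₁−j₂=0  J−j₁+j₂=3  j₁+j₂+J+1=5
(j₁±m₁, j₂±m₂, J±M) = (0,1,4,0,3,0)
P² = 144/5
sum k=1..1:
  [1] −1/6 = -1/6
S = -1/6
C² = P²·S² = 4/5 ; C = -0.894427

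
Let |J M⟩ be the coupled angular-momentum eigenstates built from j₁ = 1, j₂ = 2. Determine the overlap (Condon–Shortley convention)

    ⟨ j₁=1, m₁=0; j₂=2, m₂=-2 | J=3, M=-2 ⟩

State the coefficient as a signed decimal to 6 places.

+0.577350  (= +√(1/3))

triangle: 0!×2!×4!/7! = 48/5040
(j±m)!: 1!×1!×0!×4!×1!×5! = 2880
prefactor² = (2J+1)×Δ×N² = 192
  k=0: +1/(0!×0!×1!×0!×1!×4!) = 1/24
Σ = 1/24  ⇒  CG² = 192×1/24² = 1/3
CG = +√(1/3) = +0.577350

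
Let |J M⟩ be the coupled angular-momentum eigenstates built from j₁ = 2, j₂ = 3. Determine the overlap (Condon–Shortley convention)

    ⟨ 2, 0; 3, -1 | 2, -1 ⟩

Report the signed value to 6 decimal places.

j₁+j₂−J=3  J+j₁−j₂=1  J−j₁+j₂=3  j₁+j₂+J+1=8
(j₁±m₁, j₂±m₂, J±M) = (2,2,2,4,1,3)
P² = 36/7
sum k=1..2:
  [1] −1/4 = -1/4
  [2] +1/12 = 1/12
S = -1/6
C² = P²·S² = 1/7 ; C = -0.377964

-0.377964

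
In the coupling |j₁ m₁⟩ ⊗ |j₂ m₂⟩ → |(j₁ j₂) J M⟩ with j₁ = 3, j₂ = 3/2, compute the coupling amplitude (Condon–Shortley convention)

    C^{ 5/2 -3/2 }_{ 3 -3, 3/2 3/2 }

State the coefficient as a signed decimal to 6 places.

+0.566947  (= +√(9/28))

j₁+j₂−J=2  J+j₁−j₂=4  J−j₁+j₂=1  j₁+j₂+J+1=8
(j₁±m₁, j₂±m₂, J±M) = (0,6,3,0,1,4)
P² = 5184/7
sum k=2..2:
  [2] +1/48 = 1/48
S = 1/48
C² = P²·S² = 9/28 ; C = +0.566947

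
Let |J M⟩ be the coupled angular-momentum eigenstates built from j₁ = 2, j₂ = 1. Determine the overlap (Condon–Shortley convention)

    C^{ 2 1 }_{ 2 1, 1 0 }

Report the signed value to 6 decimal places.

+0.408248  (= +√(1/6))

√[5·1!3!1!/6! · 3!1!1!1!3!1!] = √(3/2)
  +(−1)^0/∏(0,1,1,1,2,0)! = 1/2  (running 1/2)
  +(−1)^1/∏(1,0,0,0,3,1)! = -1/6  (running 1/3)
⟨..|..⟩ = √(3/2)·(1/3) = +0.408248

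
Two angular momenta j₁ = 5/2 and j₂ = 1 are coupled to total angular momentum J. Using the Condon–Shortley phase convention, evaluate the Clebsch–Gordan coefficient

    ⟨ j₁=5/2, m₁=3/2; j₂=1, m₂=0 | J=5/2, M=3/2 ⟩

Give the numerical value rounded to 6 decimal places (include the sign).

j₁+j₂−J=1  J+j₁−j₂=4  J−j₁+j₂=1  j₁+j₂+J+1=7
(j₁±m₁, j₂±m₂, J±M) = (4,1,1,1,4,1)
P² = 576/35
sum k=0..1:
  [0] +1/6 = 1/6
  [1] −1/24 = -1/24
S = 1/8
C² = P²·S² = 9/35 ; C = +0.507093

+√(9/35) ≈ +0.507093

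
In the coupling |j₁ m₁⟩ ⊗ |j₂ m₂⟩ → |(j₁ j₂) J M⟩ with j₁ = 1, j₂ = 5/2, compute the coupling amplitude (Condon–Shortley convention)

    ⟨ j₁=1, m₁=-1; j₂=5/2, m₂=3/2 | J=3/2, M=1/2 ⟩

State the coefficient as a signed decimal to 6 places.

+0.632456

j₁+j₂−J=2  J+j₁−j₂=0  J−j₁+j₂=3  j₁+j₂+J+1=6
(j₁±m₁, j₂±m₂, J±M) = (0,2,4,1,2,1)
P² = 32/5
sum k=2..2:
  [2] +1/4 = 1/4
S = 1/4
C² = P²·S² = 2/5 ; C = +0.632456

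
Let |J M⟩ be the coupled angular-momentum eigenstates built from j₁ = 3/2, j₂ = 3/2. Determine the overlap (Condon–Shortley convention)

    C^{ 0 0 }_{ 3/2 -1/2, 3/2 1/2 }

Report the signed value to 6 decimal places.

+√(1/4) = +0.500000

√[1·3!0!0!/4! · 1!2!2!1!0!0!] = √(1)
  +(−1)^2/∏(2,1,0,0,0,0)! = 1/2  (running 1/2)
⟨..|..⟩ = √(1)·(1/2) = +0.500000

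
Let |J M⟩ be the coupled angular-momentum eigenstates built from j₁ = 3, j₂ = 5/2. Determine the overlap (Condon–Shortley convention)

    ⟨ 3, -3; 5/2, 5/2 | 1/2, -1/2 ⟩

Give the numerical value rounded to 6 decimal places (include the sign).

−√(2/7) = -0.534522

j₁+j₂−J=5  J+j₁−j₂=1  J−j₁+j₂=0  j₁+j₂+J+1=7
(j₁±m₁, j₂±m₂, J±M) = (0,6,5,0,0,1)
P² = 28800/7
sum k=5..5:
  [5] −1/120 = -1/120
S = -1/120
C² = P²·S² = 2/7 ; C = -0.534522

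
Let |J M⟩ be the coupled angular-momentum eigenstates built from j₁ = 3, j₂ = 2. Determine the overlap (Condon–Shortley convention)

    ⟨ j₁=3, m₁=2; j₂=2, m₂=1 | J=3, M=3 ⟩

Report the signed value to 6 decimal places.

triangle: 2!·4!·2!/9! = 96/362880
(j±m)!: 5!·1!·3!·1!·6!·0! = 518400
prefactor² = (2J+1)·Δ·N² = 960
  k=1: −1/(1!·1!·0!·2!·4!·0!) = -1/48
Σ = -1/48  ⇒  CG² = 960·(-1/48)² = 5/12
CG = −√(5/12) = -0.645497

−√(5/12) = -0.645497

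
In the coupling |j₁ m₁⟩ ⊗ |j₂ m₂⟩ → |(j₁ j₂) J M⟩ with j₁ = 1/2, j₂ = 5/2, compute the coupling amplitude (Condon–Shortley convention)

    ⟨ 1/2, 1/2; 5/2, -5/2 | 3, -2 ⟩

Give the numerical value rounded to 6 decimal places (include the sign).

√[7·0!1!5!/7! · 1!0!0!5!1!5!] = √(2400)
  +(−1)^0/∏(0,0,0,0,1,5)! = 1/120  (running 1/120)
⟨..|..⟩ = √(2400)·(1/120) = +0.408248

+√(1/6) = +0.408248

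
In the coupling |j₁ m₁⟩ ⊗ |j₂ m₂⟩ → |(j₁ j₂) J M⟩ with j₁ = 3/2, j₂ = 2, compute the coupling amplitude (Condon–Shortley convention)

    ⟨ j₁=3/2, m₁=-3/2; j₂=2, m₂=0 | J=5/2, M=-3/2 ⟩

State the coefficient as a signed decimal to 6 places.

triangle: 1!*2!*3!/7! = 12/5040
(j±m)!: 0!*3!*2!*2!*1!*4! = 576
prefactor² = (2J+1)*Δ*N² = 288/35
  k=1: −1/(1!*0!*2!*1!*0!*2!) = -1/4
Σ = -1/4  ⇒  CG² = 288/35*(-1/4)² = 18/35
CG = −√(18/35) = -0.717137

-0.717137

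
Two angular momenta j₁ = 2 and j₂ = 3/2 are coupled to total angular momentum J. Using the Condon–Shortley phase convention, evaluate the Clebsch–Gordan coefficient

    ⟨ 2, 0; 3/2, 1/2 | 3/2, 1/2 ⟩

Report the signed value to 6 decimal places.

-0.447214  (= −√(1/5))

√[4·2!2!1!/6! · 2!2!2!1!2!1!] = √(16/45)
  +(−1)^1/∏(1,1,1,1,1,0)! = -1  (running -1)
  +(−1)^2/∏(2,0,0,0,2,1)! = 1/4  (running -3/4)
⟨..|..⟩ = √(16/45)·(-3/4) = -0.447214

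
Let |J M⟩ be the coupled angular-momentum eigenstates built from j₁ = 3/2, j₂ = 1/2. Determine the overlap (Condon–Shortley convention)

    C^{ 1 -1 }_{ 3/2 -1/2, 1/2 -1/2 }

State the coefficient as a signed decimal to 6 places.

√[3·1!2!0!/4! · 1!2!0!1!0!2!] = √(1)
  +(−1)^0/∏(0,1,2,0,0,0)! = 1/2  (running 1/2)
⟨..|..⟩ = √(1)·(1/2) = +0.500000

+√(1/4) = +0.500000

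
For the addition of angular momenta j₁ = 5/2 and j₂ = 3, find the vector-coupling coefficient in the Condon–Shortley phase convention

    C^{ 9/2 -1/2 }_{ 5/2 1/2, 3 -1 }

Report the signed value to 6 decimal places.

√[10·1!4!5!/11! · 3!2!2!4!4!5!] = √(92160/77)
  +(−1)^0/∏(0,1,2,2,2,3)! = 1/48  (running 1/48)
  +(−1)^1/∏(1,0,1,1,3,4)! = -1/144  (running 1/72)
⟨..|..⟩ = √(92160/77)·(1/72) = +0.480500

+√(160/693) ≈ +0.480500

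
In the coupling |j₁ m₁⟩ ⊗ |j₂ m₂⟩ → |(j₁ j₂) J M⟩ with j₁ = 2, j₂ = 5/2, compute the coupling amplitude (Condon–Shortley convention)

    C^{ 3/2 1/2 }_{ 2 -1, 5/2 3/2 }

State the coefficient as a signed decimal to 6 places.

+√(2/105) ≈ +0.138013

√[4·3!1!2!/7! · 1!3!4!1!2!1!] = √(96/35)
  +(−1)^2/∏(2,1,1,2,0,0)! = 1/4  (running 1/4)
  +(−1)^3/∏(3,0,0,1,1,1)! = -1/6  (running 1/12)
⟨..|..⟩ = √(96/35)·(1/12) = +0.138013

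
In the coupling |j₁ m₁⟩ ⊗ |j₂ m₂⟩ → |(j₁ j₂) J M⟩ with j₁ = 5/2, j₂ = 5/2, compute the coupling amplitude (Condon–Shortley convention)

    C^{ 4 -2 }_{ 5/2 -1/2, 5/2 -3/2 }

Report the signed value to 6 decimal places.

+√(5/28) ≈ +0.422577

triangle: 1!·4!·4!/10! = 576/3628800
(j±m)!: 2!·3!·1!·4!·2!·6! = 414720
prefactor² = (2J+1)·Δ·N² = 20736/35
  k=0: +1/(0!·1!·3!·1!·1!·3!) = 1/36
  k=1: −1/(1!·0!·2!·0!·2!·4!) = -1/96
Σ = 5/288  ⇒  CG² = 20736/35·5/288² = 5/28
CG = +√(5/28) = +0.422577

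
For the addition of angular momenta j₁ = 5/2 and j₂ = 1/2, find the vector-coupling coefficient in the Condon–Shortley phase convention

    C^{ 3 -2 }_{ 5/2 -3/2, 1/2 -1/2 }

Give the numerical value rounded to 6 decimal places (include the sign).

√[7·0!5!1!/7! · 1!4!0!1!1!5!] = √(480)
  +(−1)^0/∏(0,0,4,0,1,1)! = 1/24  (running 1/24)
⟨..|..⟩ = √(480)·(1/24) = +0.912871

+√(5/6) = +0.912871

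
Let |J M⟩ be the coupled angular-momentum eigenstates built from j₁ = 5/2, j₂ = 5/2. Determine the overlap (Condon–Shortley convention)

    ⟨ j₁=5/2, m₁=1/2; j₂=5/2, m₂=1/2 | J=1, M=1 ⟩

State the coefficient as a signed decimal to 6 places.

j₁+j₂−J=4  J+j₁−j₂=1  J−j₁+j₂=1  j₁+j₂+J+1=7
(j₁±m₁, j₂±m₂, J±M) = (3,2,3,2,2,0)
P² = 144/35
sum k=2..2:
  [2] +1/4 = 1/4
S = 1/4
C² = P²·S² = 9/35 ; C = +0.507093

+√(9/35) ≈ +0.507093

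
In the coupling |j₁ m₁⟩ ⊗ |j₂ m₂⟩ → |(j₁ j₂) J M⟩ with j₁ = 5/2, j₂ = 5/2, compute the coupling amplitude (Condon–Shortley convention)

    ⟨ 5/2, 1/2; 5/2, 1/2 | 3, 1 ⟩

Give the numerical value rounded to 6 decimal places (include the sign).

triangle: 2!·3!·3!/9! = 72/362880
(j±m)!: 3!·2!·3!·2!·4!·2! = 6912
prefactor² = (2J+1)·Δ·N² = 48/5
  k=0: +1/(0!·2!·2!·3!·1!·0!) = 1/24
  k=1: −1/(1!·1!·1!·2!·2!·1!) = -1/4
  k=2: +1/(2!·0!·0!·1!·3!·2!) = 1/24
Σ = -1/6  ⇒  CG² = 48/5·(-1/6)² = 4/15
CG = −√(4/15) = -0.516398

−√(4/15) = -0.516398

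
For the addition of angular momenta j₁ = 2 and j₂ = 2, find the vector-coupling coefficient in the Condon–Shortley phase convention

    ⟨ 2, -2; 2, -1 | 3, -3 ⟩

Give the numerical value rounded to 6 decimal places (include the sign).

j₁+j₂−J=1  J+j₁−j₂=3  J−j₁+j₂=3  j₁+j₂+J+1=8
(j₁±m₁, j₂±m₂, J±M) = (0,4,1,3,0,6)
P² = 648
sum k=1..1:
  [1] −1/36 = -1/36
S = -1/36
C² = P²·S² = 1/2 ; C = -0.707107

-0.707107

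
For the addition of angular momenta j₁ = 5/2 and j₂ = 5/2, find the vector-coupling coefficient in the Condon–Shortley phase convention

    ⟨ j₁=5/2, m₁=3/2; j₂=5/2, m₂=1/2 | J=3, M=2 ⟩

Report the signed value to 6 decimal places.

√[7·2!3!3!/9! · 4!1!3!2!5!1!] = √(48)
  +(−1)^0/∏(0,2,1,3,2,0)! = 1/24  (running 1/24)
  +(−1)^1/∏(1,1,0,2,3,1)! = -1/12  (running -1/24)
⟨..|..⟩ = √(48)·(-1/24) = -0.288675

-0.288675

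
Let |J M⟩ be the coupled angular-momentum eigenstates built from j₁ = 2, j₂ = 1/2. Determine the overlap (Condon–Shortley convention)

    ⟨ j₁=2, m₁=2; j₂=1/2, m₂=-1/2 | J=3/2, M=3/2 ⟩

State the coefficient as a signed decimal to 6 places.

+√(4/5) ≈ +0.894427

triangle: 1!×3!×0!/5! = 6/120
(j±m)!: 4!×0!×0!×1!×3!×0! = 144
prefactor² = (2J+1)×Δ×N² = 144/5
  k=0: +1/(0!×1!×0!×0!×3!×0!) = 1/6
Σ = 1/6  ⇒  CG² = 144/5×1/6² = 4/5
CG = +√(4/5) = +0.894427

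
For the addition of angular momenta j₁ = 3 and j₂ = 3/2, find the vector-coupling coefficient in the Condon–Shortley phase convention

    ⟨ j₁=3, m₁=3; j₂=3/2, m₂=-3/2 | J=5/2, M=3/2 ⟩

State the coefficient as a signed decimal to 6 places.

j₁+j₂−J=2  J+j₁−j₂=4  J−j₁+j₂=1  j₁+j₂+J+1=8
(j₁±m₁, j₂±m₂, J±M) = (6,0,0,3,4,1)
P² = 5184/7
sum k=0..0:
  [0] +1/48 = 1/48
S = 1/48
C² = P²·S² = 9/28 ; C = +0.566947

+√(9/28) ≈ +0.566947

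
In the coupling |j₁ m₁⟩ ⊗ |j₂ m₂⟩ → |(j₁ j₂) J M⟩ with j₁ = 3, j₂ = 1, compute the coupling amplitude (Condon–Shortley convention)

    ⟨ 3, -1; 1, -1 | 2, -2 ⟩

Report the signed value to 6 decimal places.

j₁+j₂−J=2  J+j₁−j₂=4  J−j₁+j₂=0  j₁+j₂+J+1=7
(j₁±m₁, j₂±m₂, J±M) = (2,4,0,2,0,4)
P² = 768/7
sum k=0..0:
  [0] +1/48 = 1/48
S = 1/48
C² = P²·S² = 1/21 ; C = +0.218218

+√(1/21) ≈ +0.218218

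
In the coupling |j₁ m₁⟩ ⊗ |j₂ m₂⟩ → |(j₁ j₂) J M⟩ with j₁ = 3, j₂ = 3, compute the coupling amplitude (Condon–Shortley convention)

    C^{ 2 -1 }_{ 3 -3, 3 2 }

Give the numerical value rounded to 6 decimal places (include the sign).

√[5·4!2!2!/9! · 0!6!5!1!1!3!] = √(4800/7)
  +(−1)^4/∏(4,0,2,1,0,1)! = 1/48  (running 1/48)
⟨..|..⟩ = √(4800/7)·(1/48) = +0.545545

+0.545545  (= +√(25/84))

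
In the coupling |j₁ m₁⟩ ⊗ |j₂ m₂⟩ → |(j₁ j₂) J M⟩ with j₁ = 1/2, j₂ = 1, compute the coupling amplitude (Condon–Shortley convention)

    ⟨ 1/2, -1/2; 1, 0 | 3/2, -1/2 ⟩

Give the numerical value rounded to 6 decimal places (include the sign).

triangle: 0!·1!·2!/4! = 2/24
(j±m)!: 0!·1!·1!·1!·1!·2! = 2
prefactor² = (2J+1)·Δ·N² = 2/3
  k=0: +1/(0!·0!·1!·1!·0!·1!) = 1
Σ = 1  ⇒  CG² = 2/3·1² = 2/3
CG = +√(2/3) = +0.816497

+0.816497  (= +√(2/3))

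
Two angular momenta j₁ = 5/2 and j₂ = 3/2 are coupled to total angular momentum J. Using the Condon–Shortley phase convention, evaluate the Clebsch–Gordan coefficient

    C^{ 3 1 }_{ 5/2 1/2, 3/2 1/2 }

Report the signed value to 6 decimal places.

√[7·1!4!2!/8! · 3!2!2!1!4!2!] = √(48/5)
  +(−1)^0/∏(0,1,2,2,2,0)! = 1/8  (running 1/8)
  +(−1)^1/∏(1,0,1,1,3,1)! = -1/6  (running -1/24)
⟨..|..⟩ = √(48/5)·(-1/24) = -0.129099

−√(1/60) = -0.129099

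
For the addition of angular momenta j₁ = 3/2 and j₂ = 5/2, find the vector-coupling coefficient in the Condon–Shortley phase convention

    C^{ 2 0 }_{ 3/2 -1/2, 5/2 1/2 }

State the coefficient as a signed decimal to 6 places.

√[5·2!1!3!/7! · 1!2!3!2!2!2!] = √(8/7)
  +(−1)^1/∏(1,1,1,2,0,1)! = -1/2  (running -1/2)
  +(−1)^2/∏(2,0,0,1,1,2)! = 1/4  (running -1/4)
⟨..|..⟩ = √(8/7)·(-1/4) = -0.267261

−√(1/14) = -0.267261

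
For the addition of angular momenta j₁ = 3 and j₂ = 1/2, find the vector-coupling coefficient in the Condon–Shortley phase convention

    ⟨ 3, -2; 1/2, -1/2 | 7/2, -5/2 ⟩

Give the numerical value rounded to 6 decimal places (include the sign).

j₁+j₂−J=0  J+j₁−j₂=6  J−j₁+j₂=1  j₁+j₂+J+1=8
(j₁±m₁, j₂±m₂, J±M) = (1,5,0,1,1,6)
P² = 86400/7
sum k=0..0:
  [0] +1/120 = 1/120
S = 1/120
C² = P²·S² = 6/7 ; C = +0.925820

+0.925820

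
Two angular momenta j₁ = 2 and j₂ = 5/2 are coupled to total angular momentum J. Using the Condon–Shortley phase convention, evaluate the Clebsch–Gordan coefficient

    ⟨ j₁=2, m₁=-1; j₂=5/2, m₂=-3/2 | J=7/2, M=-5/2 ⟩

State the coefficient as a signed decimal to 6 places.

√[8·1!3!4!/9! · 1!3!1!4!1!6!] = √(2304/7)
  +(−1)^0/∏(0,1,3,1,0,3)! = 1/36  (running 1/36)
  +(−1)^1/∏(1,0,2,0,1,4)! = -1/48  (running 1/144)
⟨..|..⟩ = √(2304/7)·(1/144) = +0.125988

+√(1/63) ≈ +0.125988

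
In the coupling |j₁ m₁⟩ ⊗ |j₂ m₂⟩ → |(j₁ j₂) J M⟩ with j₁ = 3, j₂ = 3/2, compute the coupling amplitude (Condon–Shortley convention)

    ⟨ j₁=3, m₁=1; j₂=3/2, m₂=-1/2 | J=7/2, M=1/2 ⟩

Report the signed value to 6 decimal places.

triangle: 1!·5!·2!/9! = 240/362880
(j±m)!: 4!·2!·1!·2!·4!·3! = 13824
prefactor² = (2J+1)·Δ·N² = 512/7
  k=0: +1/(0!·1!·2!·1!·3!·1!) = 1/12
  k=1: −1/(1!·0!·1!·0!·4!·2!) = -1/48
Σ = 1/16  ⇒  CG² = 512/7·1/16² = 2/7
CG = +√(2/7) = +0.534522

+0.534522  (= +√(2/7))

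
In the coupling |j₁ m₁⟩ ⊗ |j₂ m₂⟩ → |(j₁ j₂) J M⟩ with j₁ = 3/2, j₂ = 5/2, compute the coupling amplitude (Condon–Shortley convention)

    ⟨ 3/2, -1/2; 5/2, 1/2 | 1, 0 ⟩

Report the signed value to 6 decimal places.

√[3·3!0!2!/6! · 1!2!3!2!1!1!] = √(6/5)
  +(−1)^2/∏(2,1,0,1,0,1)! = 1/2  (running 1/2)
⟨..|..⟩ = √(6/5)·(1/2) = +0.547723

+0.547723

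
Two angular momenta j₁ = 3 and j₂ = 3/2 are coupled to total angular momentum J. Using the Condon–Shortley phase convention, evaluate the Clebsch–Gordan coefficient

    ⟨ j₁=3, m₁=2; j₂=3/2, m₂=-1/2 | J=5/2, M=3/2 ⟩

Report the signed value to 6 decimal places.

√[6·2!4!1!/8! · 5!1!1!2!4!1!] = √(288/7)
  +(−1)^0/∏(0,2,1,1,3,0)! = 1/12  (running 1/12)
  +(−1)^1/∏(1,1,0,0,4,1)! = -1/24  (running 1/24)
⟨..|..⟩ = √(288/7)·(1/24) = +0.267261

+0.267261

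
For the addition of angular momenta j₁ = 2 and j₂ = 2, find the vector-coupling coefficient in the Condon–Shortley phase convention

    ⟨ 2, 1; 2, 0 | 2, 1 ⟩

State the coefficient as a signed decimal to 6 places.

−√(1/14) ≈ -0.267261

triangle: 2!*2!*2!/7! = 8/5040
(j±m)!: 3!*1!*2!*2!*3!*1! = 144
prefactor² = (2J+1)*Δ*N² = 8/7
  k=0: +1/(0!*2!*1!*2!*1!*0!) = 1/4
  k=1: −1/(1!*1!*0!*1!*2!*1!) = -1/2
Σ = -1/4  ⇒  CG² = 8/7*(-1/4)² = 1/14
CG = −√(1/14) = -0.267261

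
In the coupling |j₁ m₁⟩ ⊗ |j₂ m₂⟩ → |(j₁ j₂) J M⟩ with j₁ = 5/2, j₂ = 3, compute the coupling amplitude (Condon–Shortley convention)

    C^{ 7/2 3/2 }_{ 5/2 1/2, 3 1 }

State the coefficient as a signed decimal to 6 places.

−√(5/21) = -0.487950

√[8·2!3!4!/10! · 3!2!4!2!5!2!] = √(3072/35)
  +(−1)^0/∏(0,2,2,4,1,0)! = 1/96  (running 1/96)
  +(−1)^1/∏(1,1,1,3,2,1)! = -1/12  (running -7/96)
  +(−1)^2/∏(2,0,0,2,3,2)! = 1/48  (running -5/96)
⟨..|..⟩ = √(3072/35)·(-5/96) = -0.487950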